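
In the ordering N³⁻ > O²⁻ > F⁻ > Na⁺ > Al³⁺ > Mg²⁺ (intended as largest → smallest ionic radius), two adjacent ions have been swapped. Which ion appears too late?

Scanning neighbour by neighbour, only Al³⁺/Mg²⁺ violates a trend: both have 10 electrons but Z(Al)=13 > Z(Mg)=12, so Al³⁺ should be the smaller of the two. That makes Mg²⁺ the one sitting a position late relative to where it belongs.

Mg²⁺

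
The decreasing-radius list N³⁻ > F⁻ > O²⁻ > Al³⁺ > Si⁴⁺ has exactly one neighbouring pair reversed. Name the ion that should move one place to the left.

Check each adjacent pair. F⁻ and O²⁻ are reversed: both have 10 electrons but Z(F)=9 > Z(O)=8, so F⁻ should be the smaller of the two. No other neighbouring pair contradicts the periodic trends, so O²⁻ is the ion listed too late.

O²⁻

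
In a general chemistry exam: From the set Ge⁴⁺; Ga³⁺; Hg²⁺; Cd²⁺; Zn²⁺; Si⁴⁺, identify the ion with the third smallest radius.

First list Z and electron count for each: Si⁴⁺ (Z=14, 10 e⁻), Ge⁴⁺ (Z=32, 28 e⁻), Ga³⁺ (Z=31, 28 e⁻), Zn²⁺ (Z=30, 28 e⁻), Cd²⁺ (Z=48, 46 e⁻), Hg²⁺ (Z=80, 78 e⁻). Si⁴⁺ < Ge⁴⁺ (same group, 1 shell fewer); Ge⁴⁺ < Ga³⁺ (both 28 e⁻, Z=32>31); Ga³⁺ < Zn²⁺ (both 28 e⁻, Z=31>30); Zn²⁺ < Cd²⁺ (same group, 1 shell fewer); Cd²⁺ < Hg²⁺ (same group, period 5 vs 6).
So the order is Si⁴⁺ < Ge⁴⁺ < Ga³⁺ < Zn²⁺ < Cd²⁺ < Hg²⁺; the 3rd-smallest ion is Ga³⁺.

Ga³⁺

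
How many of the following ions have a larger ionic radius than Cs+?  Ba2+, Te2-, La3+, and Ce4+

1

Each ion has 54 electrons. The ranking follows nuclear charge in reverse — greater Z gives a smaller radius. Ce4+ (Z=58), La3+ (Z=57), Ba2+ (Z=56), Cs+ (Z=55), Te2- (Z=52).
Relative to Cs+, the ions that are larger are Te2-. So 1 is larger.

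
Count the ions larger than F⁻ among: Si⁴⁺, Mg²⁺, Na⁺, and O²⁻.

These species are isoelectronic with 10 electrons. The only difference is the number of protons: Si⁴⁺ (Z=14), Mg²⁺ (Z=12), Na⁺ (Z=11), F⁻ (Z=9), O²⁻ (Z=8). The strongest nuclear pull (Si⁴⁺) gives the smallest ion.
Ordering all of them (including F⁻) by radius gives Si⁴⁺ < Mg²⁺ < Na⁺ < F⁻ < O²⁻. So 1 is larger.

1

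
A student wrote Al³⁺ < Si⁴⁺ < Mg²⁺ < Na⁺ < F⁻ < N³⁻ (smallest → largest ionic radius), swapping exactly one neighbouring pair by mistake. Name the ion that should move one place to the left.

Si⁴⁺

Compare adjacent ions: Si⁴⁺ and Al³⁺ share 10 electrons; the higher nuclear charge on Si (Z=14) contracts it more, so Si⁴⁺ < Al³⁺ — yet in this increasing list Al³⁺ sits before Si⁴⁺. Nothing else is reversed, so Si⁴⁺ should move one place to the left.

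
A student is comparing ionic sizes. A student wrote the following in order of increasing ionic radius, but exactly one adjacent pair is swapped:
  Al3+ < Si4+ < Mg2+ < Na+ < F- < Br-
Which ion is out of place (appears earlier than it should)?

Al3+

Scanning neighbour by neighbour, only Al3+/Si4+ violates a trend: Si4+ and Al3+ share 10 electrons; the higher nuclear charge on Si (Z=14) contracts it more, so Si4+ < Al3+. That makes Al3+ the one sitting a position early relative to where it belongs.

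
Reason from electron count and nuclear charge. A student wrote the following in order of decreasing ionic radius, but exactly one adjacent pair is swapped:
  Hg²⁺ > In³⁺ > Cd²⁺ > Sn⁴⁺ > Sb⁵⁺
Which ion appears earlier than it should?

Compare adjacent ions: In³⁺ and Cd²⁺ share 46 electrons; the higher nuclear charge on In (Z=49) contracts it more, so In³⁺ < Cd²⁺ — yet in this decreasing list In³⁺ sits before Cd²⁺. Nothing else is reversed, so In³⁺ should move one place to the right.

In³⁺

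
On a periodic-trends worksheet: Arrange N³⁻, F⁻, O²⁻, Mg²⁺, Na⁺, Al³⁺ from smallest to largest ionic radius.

Al³⁺ < Mg²⁺ < Na⁺ < F⁻ < O²⁻ < N³⁻

Each ion has 10 electrons. The ranking follows nuclear charge in reverse — greater Z gives a smaller radius. Al³⁺ (Z=13), Mg²⁺ (Z=12), Na⁺ (Z=11), F⁻ (Z=9), O²⁻ (Z=8), N³⁻ (Z=7).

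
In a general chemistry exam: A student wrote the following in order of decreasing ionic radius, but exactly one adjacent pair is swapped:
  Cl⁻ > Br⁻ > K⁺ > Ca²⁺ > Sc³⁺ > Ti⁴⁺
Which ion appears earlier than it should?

Cl⁻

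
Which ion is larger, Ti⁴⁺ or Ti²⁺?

Ti²⁺

For a single element, ionic radius drops as positive charge rises — Ti⁴⁺ < Ti²⁺.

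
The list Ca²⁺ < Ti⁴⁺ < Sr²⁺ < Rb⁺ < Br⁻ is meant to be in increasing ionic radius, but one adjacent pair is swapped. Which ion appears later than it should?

The pair Ca²⁺, Ti⁴⁺ is the wrong way round — Ti⁴⁺ and Ca²⁺ share 18 electrons; the higher nuclear charge on Ti (Z=22) contracts it more, so Ti⁴⁺ < Ca²⁺. All other adjacent pairs agree with periodic trends, so Ti⁴⁺ is the misplaced ion.

Ti⁴⁺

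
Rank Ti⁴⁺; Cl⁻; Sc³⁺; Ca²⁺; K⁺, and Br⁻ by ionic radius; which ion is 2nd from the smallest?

Ti⁴⁺ (Z=22, 18 e⁻), Sc³⁺ (Z=21, 18 e⁻), Ca²⁺ (Z=20, 18 e⁻), K⁺ (Z=19, 18 e⁻), Cl⁻ (Z=17, 18 e⁻), Br⁻ (Z=35, 36 e⁻). Ti⁴⁺ < Sc³⁺ (isoelectronic, higher Z=22 is smaller); Sc³⁺ < Ca²⁺ (both 18 e⁻, Z=21>20); Ca²⁺ < K⁺ (isoelectronic, higher Z=20 is smaller); K⁺ < Cl⁻ (isoelectronic, higher Z=19 is smaller); Cl⁻ < Br⁻ (same group, period 3 vs 4).
So the order is Ti⁴⁺ < Sc³⁺ < Ca²⁺ < K⁺ < Cl⁻ < Br⁻; the 2nd-smallest ion is Sc³⁺.

Sc³⁺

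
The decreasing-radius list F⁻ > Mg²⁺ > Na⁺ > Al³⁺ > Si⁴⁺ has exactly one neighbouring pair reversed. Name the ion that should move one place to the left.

Na⁺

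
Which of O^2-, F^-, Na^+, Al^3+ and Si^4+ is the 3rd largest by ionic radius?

Na^+

Isoelectronic series (10 e⁻ each). Size is set by nuclear charge: more protons means a smaller ion. Si^4+ (Z=14), Al^3+ (Z=13), Na^+ (Z=11), F^- (Z=9), O^2- (Z=8).
Ordering: Si^4+ < Al^3+ < Na^+ < F^- < O^2-. The 3rd largest is Na^+.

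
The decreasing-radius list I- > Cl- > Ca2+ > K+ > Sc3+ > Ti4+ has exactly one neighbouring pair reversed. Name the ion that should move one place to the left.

K+

Compare adjacent ions: Ca2+ and K+ share 18 electrons; the higher nuclear charge on Ca (Z=20) contracts it more, so Ca2+ < K+ — yet in this decreasing list Ca2+ sits before K+. Nothing else is reversed, so K+ should move one place to the left.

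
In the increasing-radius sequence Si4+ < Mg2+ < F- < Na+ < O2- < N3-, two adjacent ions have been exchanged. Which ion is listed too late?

Na+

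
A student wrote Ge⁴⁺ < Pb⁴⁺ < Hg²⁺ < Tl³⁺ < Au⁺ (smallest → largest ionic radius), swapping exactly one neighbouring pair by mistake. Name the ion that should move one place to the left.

Tl³⁺

Check each adjacent pair. Hg²⁺ and Tl³⁺ are reversed: they are isoelectronic (78 e⁻) and Tl has more protons than Hg (81 vs 80), making Tl³⁺ smaller. No other neighbouring pair contradicts the periodic trends, so Tl³⁺ is the ion listed too late.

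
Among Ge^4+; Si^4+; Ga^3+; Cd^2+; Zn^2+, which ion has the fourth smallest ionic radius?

Zn^2+

Work out protons and electrons: Si^4+ has 10 e⁻ (Z=14), Ge^4+ has 28 e⁻ (Z=32), Ga^3+ has 28 e⁻ (Z=31), Zn^2+ has 28 e⁻ (Z=30), Cd^2+ has 46 e⁻ (Z=48). Si^4+ < Ge^4+ (same group, period 3 vs 4); Ge^4+ < Ga^3+ (isoelectronic, higher Z=32 is smaller); Ga^3+ < Zn^2+ (both 28 e⁻, Z=31>30); Zn^2+ < Cd^2+ (same group, period 4 vs 5).
That gives Si^4+ < Ge^4+ < Ga^3+ < Zn^2+ < Cd^2+. From the smallest end, number 4 is Zn^2+.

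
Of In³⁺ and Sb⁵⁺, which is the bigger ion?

Isoelectronic series (46 e⁻ each). Size is set by nuclear charge: more protons means a smaller ion. Sb⁵⁺ (Z=51), In³⁺ (Z=49).

In³⁺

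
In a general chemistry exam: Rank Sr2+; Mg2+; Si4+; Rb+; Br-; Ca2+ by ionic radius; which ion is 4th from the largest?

Ca2+

First list Z and electron count for each: Si4+ (Z=14, 10 e⁻), Mg2+ (Z=12, 10 e⁻), Ca2+ (Z=20, 18 e⁻), Sr2+ (Z=38, 36 e⁻), Rb+ (Z=37, 36 e⁻), Br- (Z=35, 36 e⁻). Si4+ < Mg2+ (isoelectronic, higher Z=14 is smaller); Mg2+ < Ca2+ (same group, period 3 vs 4); Ca2+ < Sr2+ (same group, 1 shell fewer); Sr2+ < Rb+ (both 36 e⁻, Z=38>37); Rb+ < Br- (both 36 e⁻, Z=37>35).
That gives Si4+ < Mg2+ < Ca2+ < Sr2+ < Rb+ < Br-. From the largest end, number 4 is Ca2+.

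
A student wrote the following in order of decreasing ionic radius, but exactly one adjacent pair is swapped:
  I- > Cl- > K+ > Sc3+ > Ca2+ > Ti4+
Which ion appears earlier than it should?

Check each adjacent pair. Sc3+ and Ca2+ are reversed: they are isoelectronic (18 e⁻) and Sc has more protons than Ca (21 vs 20), making Sc3+ smaller. No other neighbouring pair contradicts the periodic trends, so Sc3+ is the ion listed too early.

Sc3+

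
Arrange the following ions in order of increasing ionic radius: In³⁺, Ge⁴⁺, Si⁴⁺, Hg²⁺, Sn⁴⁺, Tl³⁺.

Si⁴⁺ < Ge⁴⁺ < Sn⁴⁺ < In³⁺ < Tl³⁺ < Hg²⁺

Electron counts and nuclear charges: Si⁴⁺: 10 e⁻, Z=14, Ge⁴⁺: 28 e⁻, Z=32, Sn⁴⁺: 46 e⁻, Z=50, In³⁺: 46 e⁻, Z=49, Tl³⁺: 78 e⁻, Z=81, Hg²⁺: 78 e⁻, Z=80. Si⁴⁺ < Ge⁴⁺ (same group, period 3 vs 4); Ge⁴⁺ < Sn⁴⁺ (same group, 1 shell fewer); Sn⁴⁺ < In³⁺ (both 46 e⁻, Z=50>49); In³⁺ < Tl³⁺ (same group, period 5 vs 6); Tl³⁺ < Hg²⁺ (both 78 e⁻, Z=81>80).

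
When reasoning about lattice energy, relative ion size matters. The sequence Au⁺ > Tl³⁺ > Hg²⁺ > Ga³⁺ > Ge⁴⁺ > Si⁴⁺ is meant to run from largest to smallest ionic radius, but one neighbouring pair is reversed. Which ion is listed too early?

Check each adjacent pair. Tl³⁺ and Hg²⁺ are reversed: Tl³⁺ and Hg²⁺ share 78 electrons; the higher nuclear charge on Tl (Z=81) contracts it more, so Tl³⁺ < Hg²⁺. No other neighbouring pair contradicts the periodic trends, so Tl³⁺ is the ion listed too early.

Tl³⁺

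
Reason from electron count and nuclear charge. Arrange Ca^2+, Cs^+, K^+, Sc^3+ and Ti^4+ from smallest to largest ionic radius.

Electron counts and nuclear charges: Ti^4+: 18 e⁻, Z=22, Sc^3+: 18 e⁻, Z=21, Ca^2+: 18 e⁻, Z=20, K^+: 18 e⁻, Z=19, Cs^+: 54 e⁻, Z=55. Ti^4+ < Sc^3+ (isoelectronic, higher Z=22 is smaller); Sc^3+ < Ca^2+ (isoelectronic, higher Z=21 is smaller); Ca^2+ < K^+ (isoelectronic, higher Z=20 is smaller); K^+ < Cs^+ (same group, period 4 vs 6).

Ti^4+ < Sc^3+ < Ca^2+ < K^+ < Cs^+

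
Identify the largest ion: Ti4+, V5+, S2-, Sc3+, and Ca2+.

Isoelectronic series (18 e⁻ each). Size is set by nuclear charge: more protons means a smaller ion. V5+ (Z=23), Ti4+ (Z=22), Sc3+ (Z=21), Ca2+ (Z=20), S2- (Z=16).

S2-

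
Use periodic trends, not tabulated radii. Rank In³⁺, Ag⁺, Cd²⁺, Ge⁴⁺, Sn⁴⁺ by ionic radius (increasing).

Ge⁴⁺ (Z=32, 28 e⁻), Sn⁴⁺ (Z=50, 46 e⁻), In³⁺ (Z=49, 46 e⁻), Cd²⁺ (Z=48, 46 e⁻), Ag⁺ (Z=47, 46 e⁻). Ge⁴⁺ < Sn⁴⁺ (same group, period 4 vs 5); Sn⁴⁺ < In³⁺ (isoelectronic, higher Z=50 is smaller); In³⁺ < Cd²⁺ (isoelectronic, higher Z=49 is smaller); Cd²⁺ < Ag⁺ (isoelectronic, higher Z=48 is smaller).

Ge⁴⁺ < Sn⁴⁺ < In³⁺ < Cd²⁺ < Ag⁺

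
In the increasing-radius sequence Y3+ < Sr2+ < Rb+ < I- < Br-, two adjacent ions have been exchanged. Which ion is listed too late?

Br-

The pair I-, Br- is the wrong way round — same group and charge — period 4 sits above period 5, so Br- is smaller. All other adjacent pairs agree with periodic trends, so Br- is the misplaced ion.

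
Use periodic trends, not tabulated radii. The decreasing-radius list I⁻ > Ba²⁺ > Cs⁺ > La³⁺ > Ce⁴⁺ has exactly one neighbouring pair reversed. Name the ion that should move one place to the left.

Cs⁺

Compare adjacent ions: Ba²⁺ and Cs⁺ share 54 electrons; the higher nuclear charge on Ba (Z=56) contracts it more, so Ba²⁺ < Cs⁺ — yet in this decreasing list Ba²⁺ sits before Cs⁺. Nothing else is reversed, so Cs⁺ should move one place to the left.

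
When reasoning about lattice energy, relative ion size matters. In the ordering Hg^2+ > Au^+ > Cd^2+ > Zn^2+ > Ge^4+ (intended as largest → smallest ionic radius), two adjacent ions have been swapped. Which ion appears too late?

Check each adjacent pair. Hg^2+ and Au^+ are reversed: Hg^2+ and Au^+ share 78 electrons; the higher nuclear charge on Hg (Z=80) contracts it more, so Hg^2+ < Au^+. No other neighbouring pair contradicts the periodic trends, so Au^+ is the ion listed too late.

Au^+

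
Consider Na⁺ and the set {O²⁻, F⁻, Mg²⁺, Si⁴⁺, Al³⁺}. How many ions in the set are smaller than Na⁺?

Isoelectronic series (10 e⁻ each). Size is set by nuclear charge: more protons means a smaller ion. Si⁴⁺ (Z=14), Al³⁺ (Z=13), Mg²⁺ (Z=12), Na⁺ (Z=11), F⁻ (Z=9), O²⁻ (Z=8).
Ordering all of them (including Na⁺) by radius gives Si⁴⁺ < Al³⁺ < Mg²⁺ < Na⁺ < F⁻ < O²⁻. So 3 are smaller.

3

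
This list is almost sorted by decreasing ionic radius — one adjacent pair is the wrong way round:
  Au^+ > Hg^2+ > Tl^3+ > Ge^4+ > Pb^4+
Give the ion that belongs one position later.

Check each adjacent pair. Ge^4+ and Pb^4+ are reversed: both in group 14 with the same charge; Ge^4+ (period 4) has the smaller radius. No other neighbouring pair contradicts the periodic trends, so Ge^4+ is the ion listed too early.

Ge^4+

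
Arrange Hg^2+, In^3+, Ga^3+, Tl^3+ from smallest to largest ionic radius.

Ga^3+: 28 e⁻, Z=31, In^3+: 46 e⁻, Z=49, Tl^3+: 78 e⁻, Z=81, Hg^2+: 78 e⁻, Z=80. Ga^3+ < In^3+ (same group, 1 shell fewer); In^3+ < Tl^3+ (same group, 1 shell fewer); Tl^3+ < Hg^2+ (isoelectronic, higher Z=81 is smaller).

Ga^3+ < In^3+ < Tl^3+ < Hg^2+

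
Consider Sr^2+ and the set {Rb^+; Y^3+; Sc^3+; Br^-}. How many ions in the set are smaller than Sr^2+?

2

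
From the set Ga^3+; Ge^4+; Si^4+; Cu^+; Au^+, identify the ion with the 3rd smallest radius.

Si^4+: 10 e⁻, Z=14, Ge^4+: 28 e⁻, Z=32, Ga^3+: 28 e⁻, Z=31, Cu^+: 28 e⁻, Z=29, Au^+: 78 e⁻, Z=79. Si^4+ < Ge^4+ (same group, 1 shell fewer); Ge^4+ < Ga^3+ (both 28 e⁻, Z=32>31); Ga^3+ < Cu^+ (both 28 e⁻, Z=31>29); Cu^+ < Au^+ (same group, period 4 vs 6).
So the order is Si^4+ < Ge^4+ < Ga^3+ < Cu^+ < Au^+; the 3rd-smallest ion is Ga^3+.

Ga^3+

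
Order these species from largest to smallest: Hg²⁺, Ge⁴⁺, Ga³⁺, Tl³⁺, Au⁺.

Au⁺ > Hg²⁺ > Tl³⁺ > Ga³⁺ > Ge⁴⁺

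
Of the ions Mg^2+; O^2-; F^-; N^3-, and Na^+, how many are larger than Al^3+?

These species are isoelectronic with 10 electrons. The only difference is the number of protons: Al^3+ (Z=13), Mg^2+ (Z=12), Na^+ (Z=11), F^- (Z=9), O^2- (Z=8), N^3- (Z=7). The strongest nuclear pull (Al^3+) gives the smallest ion.
Ordering all of them (including Al^3+) by radius gives Al^3+ < Mg^2+ < Na^+ < F^- < O^2- < N^3-. So 5 are larger.

5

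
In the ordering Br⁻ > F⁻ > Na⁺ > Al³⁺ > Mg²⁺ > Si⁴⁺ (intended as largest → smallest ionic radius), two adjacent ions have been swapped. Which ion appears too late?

Check each adjacent pair. Al³⁺ and Mg²⁺ are reversed: both have 10 electrons but Z(Al)=13 > Z(Mg)=12, so Al³⁺ should be the smaller of the two. No other neighbouring pair contradicts the periodic trends, so Mg²⁺ is the ion listed too late.

Mg²⁺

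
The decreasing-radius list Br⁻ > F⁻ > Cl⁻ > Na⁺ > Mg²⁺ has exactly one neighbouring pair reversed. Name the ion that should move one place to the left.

Cl⁻

The pair F⁻, Cl⁻ is the wrong way round — F⁻ and Cl⁻ are in one column with the same charge; the lighter period-2 ion has one fewer shell and is smaller. All other adjacent pairs agree with periodic trends, so Cl⁻ is the misplaced ion.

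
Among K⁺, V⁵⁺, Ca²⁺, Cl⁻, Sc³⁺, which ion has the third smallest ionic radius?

Ca²⁺

Isoelectronic series (18 e⁻ each). Size is set by nuclear charge: more protons means a smaller ion. V⁵⁺ (Z=23), Sc³⁺ (Z=21), Ca²⁺ (Z=20), K⁺ (Z=19), Cl⁻ (Z=17).
Ordering: V⁵⁺ < Sc³⁺ < Ca²⁺ < K⁺ < Cl⁻. The third smallest is Ca²⁺.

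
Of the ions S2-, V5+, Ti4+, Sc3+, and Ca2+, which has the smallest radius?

Each ion has 18 electrons. The ranking follows nuclear charge in reverse — greater Z gives a smaller radius. V5+ (Z=23), Ti4+ (Z=22), Sc3+ (Z=21), Ca2+ (Z=20), S2- (Z=16).

V5+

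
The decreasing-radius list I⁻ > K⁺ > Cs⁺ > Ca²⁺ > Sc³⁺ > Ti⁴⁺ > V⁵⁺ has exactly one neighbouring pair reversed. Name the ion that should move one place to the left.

Cs⁺

Scanning neighbour by neighbour, only K⁺/Cs⁺ violates a trend: both in group 1 with the same charge; K⁺ (period 4) has the smaller radius. That makes Cs⁺ the one sitting a position late relative to where it belongs.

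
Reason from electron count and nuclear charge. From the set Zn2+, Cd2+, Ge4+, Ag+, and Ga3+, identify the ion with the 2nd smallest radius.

Ga3+

Ge4+ (Z=32, 28 e⁻), Ga3+ (Z=31, 28 e⁻), Zn2+ (Z=30, 28 e⁻), Cd2+ (Z=48, 46 e⁻), Ag+ (Z=47, 46 e⁻). Ge4+ < Ga3+ (both 28 e⁻, Z=32>31); Ga3+ < Zn2+ (isoelectronic, higher Z=31 is smaller); Zn2+ < Cd2+ (same group, 1 shell fewer); Cd2+ < Ag+ (isoelectronic, higher Z=48 is smaller).
So the order is Ge4+ < Ga3+ < Zn2+ < Cd2+ < Ag+; the 2nd-smallest ion is Ga3+.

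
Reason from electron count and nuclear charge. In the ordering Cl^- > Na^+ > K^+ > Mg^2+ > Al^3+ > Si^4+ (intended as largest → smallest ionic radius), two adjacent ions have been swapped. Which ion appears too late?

K^+

Check each adjacent pair. Na^+ and K^+ are reversed: same group and charge — period 3 sits above period 4, so Na^+ is smaller. No other neighbouring pair contradicts the periodic trends, so K^+ is the ion listed too late.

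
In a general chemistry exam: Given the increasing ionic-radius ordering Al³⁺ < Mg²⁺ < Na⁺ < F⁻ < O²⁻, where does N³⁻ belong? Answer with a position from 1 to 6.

All of these have 10 electrons (isoelectronic). With the same electron cloud, the ion with the most protons pulls it in tightest. Nuclear charges: Al³⁺ (Z=13), Mg²⁺ (Z=12), Na⁺ (Z=11), F⁻ (Z=9), O²⁻ (Z=8), N³⁻ (Z=7). Highest Z is smallest.
The complete sequence is Al³⁺ < Mg²⁺ < Na⁺ < F⁻ < O²⁻ < N³⁻. N³⁻ sits at position 6.

6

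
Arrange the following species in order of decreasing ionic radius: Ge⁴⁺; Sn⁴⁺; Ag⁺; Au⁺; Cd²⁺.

Au⁺ > Ag⁺ > Cd²⁺ > Sn⁴⁺ > Ge⁴⁺

Ge⁴⁺: 28 e⁻, Z=32, Sn⁴⁺: 46 e⁻, Z=50, Cd²⁺: 46 e⁻, Z=48, Ag⁺: 46 e⁻, Z=47, Au⁺: 78 e⁻, Z=79. Ge⁴⁺ < Sn⁴⁺ (same group, 1 shell fewer); Sn⁴⁺ < Cd²⁺ (isoelectronic, higher Z=50 is smaller); Cd²⁺ < Ag⁺ (both 46 e⁻, Z=48>47); Ag⁺ < Au⁺ (same group, period 5 vs 6).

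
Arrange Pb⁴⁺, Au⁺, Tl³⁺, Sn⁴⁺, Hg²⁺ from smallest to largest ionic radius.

Sn⁴⁺ (Z=50, 46 e⁻), Pb⁴⁺ (Z=82, 78 e⁻), Tl³⁺ (Z=81, 78 e⁻), Hg²⁺ (Z=80, 78 e⁻), Au⁺ (Z=79, 78 e⁻). Sn⁴⁺ < Pb⁴⁺ (same group, period 5 vs 6); Pb⁴⁺ < Tl³⁺ (isoelectronic, higher Z=82 is smaller); Tl³⁺ < Hg²⁺ (isoelectronic, higher Z=81 is smaller); Hg²⁺ < Au⁺ (isoelectronic, higher Z=80 is smaller).

Sn⁴⁺ < Pb⁴⁺ < Tl³⁺ < Hg²⁺ < Au⁺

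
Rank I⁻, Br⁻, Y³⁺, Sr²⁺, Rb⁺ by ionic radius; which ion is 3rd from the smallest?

Electron counts and nuclear charges: Y³⁺: 36 e⁻, Z=39, Sr²⁺: 36 e⁻, Z=38, Rb⁺: 36 e⁻, Z=37, Br⁻: 36 e⁻, Z=35, I⁻: 54 e⁻, Z=53. Y³⁺ < Sr²⁺ (isoelectronic, higher Z=39 is smaller); Sr²⁺ < Rb⁺ (isoelectronic, higher Z=38 is smaller); Rb⁺ < Br⁻ (isoelectronic, higher Z=37 is smaller); Br⁻ < I⁻ (same group, 1 shell fewer).
Ordering: Y³⁺ < Sr²⁺ < Rb⁺ < Br⁻ < I⁻. The 3rd smallest is Rb⁺.

Rb⁺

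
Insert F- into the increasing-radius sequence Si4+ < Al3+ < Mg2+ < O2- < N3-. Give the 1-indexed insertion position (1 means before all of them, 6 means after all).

4

All of these have 10 electrons (isoelectronic). With the same electron cloud, the ion with the most protons pulls it in tightest. Nuclear charges: Si4+ (Z=14), Al3+ (Z=13), Mg2+ (Z=12), F- (Z=9), O2- (Z=8), N3- (Z=7). Highest Z is smallest.
Putting F- in gives Si4+ < Al3+ < Mg2+ < F- < O2- < N3-; it lands at slot 4.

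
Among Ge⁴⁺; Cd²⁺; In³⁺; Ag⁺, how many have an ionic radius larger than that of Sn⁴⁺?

3

Tabulating Z and e⁻: Ge⁴⁺ (Z=32, 28 e⁻), Sn⁴⁺ (Z=50, 46 e⁻), In³⁺ (Z=49, 46 e⁻), Cd²⁺ (Z=48, 46 e⁻), Ag⁺ (Z=47, 46 e⁻). Ge⁴⁺ < Sn⁴⁺ (same group, 1 shell fewer); Sn⁴⁺ < In³⁺ (isoelectronic, higher Z=50 is smaller); In³⁺ < Cd²⁺ (isoelectronic, higher Z=49 is smaller); Cd²⁺ < Ag⁺ (both 46 e⁻, Z=48>47).
Relative to Sn⁴⁺, the ions that are larger are In³⁺, Cd²⁺, Ag⁺. So 3 are larger.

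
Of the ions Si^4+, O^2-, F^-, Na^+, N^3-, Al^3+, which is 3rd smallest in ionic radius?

Isoelectronic series (10 e⁻ each). Size is set by nuclear charge: more protons means a smaller ion. Si^4+ (Z=14), Al^3+ (Z=13), Na^+ (Z=11), F^- (Z=9), O^2- (Z=8), N^3- (Z=7).
That gives Si^4+ < Al^3+ < Na^+ < F^- < O^2- < N^3-. From the smallest end, number 3 is Na^+.

Na^+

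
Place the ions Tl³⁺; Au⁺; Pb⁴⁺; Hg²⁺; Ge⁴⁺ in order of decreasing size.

First list Z and electron count for each: Ge⁴⁺ has 28 e⁻ (Z=32), Pb⁴⁺ has 78 e⁻ (Z=82), Tl³⁺ has 78 e⁻ (Z=81), Hg²⁺ has 78 e⁻ (Z=80), Au⁺ has 78 e⁻ (Z=79). Ge⁴⁺ < Pb⁴⁺ (same group, 2 shells fewer); Pb⁴⁺ < Tl³⁺ (isoelectronic, higher Z=82 is smaller); Tl³⁺ < Hg²⁺ (isoelectronic, higher Z=81 is smaller); Hg²⁺ < Au⁺ (isoelectronic, higher Z=80 is smaller).

Au⁺ > Hg²⁺ > Tl³⁺ > Pb⁴⁺ > Ge⁴⁺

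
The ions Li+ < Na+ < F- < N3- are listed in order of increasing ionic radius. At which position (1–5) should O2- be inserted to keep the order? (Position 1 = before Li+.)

First list Z and electron count for each: Li+: 2 e⁻, Z=3, Na+: 10 e⁻, Z=11, F-: 10 e⁻, Z=9, O2-: 10 e⁻, Z=8, N3-: 10 e⁻, Z=7. Li+ < Na+ (same group, 1 shell fewer); Na+ < F- (isoelectronic, higher Z=11 is smaller); F- < O2- (both 10 e⁻, Z=9>8); O2- < N3- (isoelectronic, higher Z=8 is smaller).
Putting O2- in gives Li+ < Na+ < F- < O2- < N3-; it lands at slot 4.

4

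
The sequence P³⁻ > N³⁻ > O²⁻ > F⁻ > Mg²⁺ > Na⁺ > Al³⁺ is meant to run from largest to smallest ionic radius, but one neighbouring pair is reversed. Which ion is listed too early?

Mg²⁺

Check each adjacent pair. Mg²⁺ and Na⁺ are reversed: both have 10 electrons but Z(Mg)=12 > Z(Na)=11, so Mg²⁺ should be the smaller of the two. No other neighbouring pair contradicts the periodic trends, so Mg²⁺ is the ion listed too early.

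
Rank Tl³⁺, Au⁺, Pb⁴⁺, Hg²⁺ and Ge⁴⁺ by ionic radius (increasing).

Ge⁴⁺ < Pb⁴⁺ < Tl³⁺ < Hg²⁺ < Au⁺

Work out protons and electrons: Ge⁴⁺: 28 e⁻, Z=32, Pb⁴⁺: 78 e⁻, Z=82, Tl³⁺: 78 e⁻, Z=81, Hg²⁺: 78 e⁻, Z=80, Au⁺: 78 e⁻, Z=79. Ge⁴⁺ < Pb⁴⁺ (same group, period 4 vs 6); Pb⁴⁺ < Tl³⁺ (both 78 e⁻, Z=82>81); Tl³⁺ < Hg²⁺ (both 78 e⁻, Z=81>80); Hg²⁺ < Au⁺ (isoelectronic, higher Z=80 is smaller).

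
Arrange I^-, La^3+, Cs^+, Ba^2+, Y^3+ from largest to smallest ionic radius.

I^- > Cs^+ > Ba^2+ > La^3+ > Y^3+

Work out protons and electrons: Y^3+: 36 e⁻, Z=39, La^3+: 54 e⁻, Z=57, Ba^2+: 54 e⁻, Z=56, Cs^+: 54 e⁻, Z=55, I^-: 54 e⁻, Z=53. Y^3+ < La^3+ (same group, period 5 vs 6); La^3+ < Ba^2+ (isoelectronic, higher Z=57 is smaller); Ba^2+ < Cs^+ (isoelectronic, higher Z=56 is smaller); Cs^+ < I^- (isoelectronic, higher Z=55 is smaller).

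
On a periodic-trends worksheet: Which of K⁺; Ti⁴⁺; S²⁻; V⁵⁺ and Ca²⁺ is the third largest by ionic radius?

Ca²⁺

Isoelectronic series (18 e⁻ each). Size is set by nuclear charge: more protons means a smaller ion. V⁵⁺ (Z=23), Ti⁴⁺ (Z=22), Ca²⁺ (Z=20), K⁺ (Z=19), S²⁻ (Z=16).
Ordering: V⁵⁺ < Ti⁴⁺ < Ca²⁺ < K⁺ < S²⁻. The third largest is Ca²⁺.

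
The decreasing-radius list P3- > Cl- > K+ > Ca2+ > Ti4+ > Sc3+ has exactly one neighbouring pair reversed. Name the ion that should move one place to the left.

Sc3+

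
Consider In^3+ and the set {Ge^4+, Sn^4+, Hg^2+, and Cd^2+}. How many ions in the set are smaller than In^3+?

Electron counts and nuclear charges: Ge^4+: 28 e⁻, Z=32, Sn^4+: 46 e⁻, Z=50, In^3+: 46 e⁻, Z=49, Cd^2+: 46 e⁻, Z=48, Hg^2+: 78 e⁻, Z=80. Ge^4+ < Sn^4+ (same group, 1 shell fewer); Sn^4+ < In^3+ (both 46 e⁻, Z=50>49); In^3+ < Cd^2+ (isoelectronic, higher Z=49 is smaller); Cd^2+ < Hg^2+ (same group, period 5 vs 6).
Ordering all of them (including In^3+) by radius gives Ge^4+ < Sn^4+ < In^3+ < Cd^2+ < Hg^2+. So 2 are smaller.

2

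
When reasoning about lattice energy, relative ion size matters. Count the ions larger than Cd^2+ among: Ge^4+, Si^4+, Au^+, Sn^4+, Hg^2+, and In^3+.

2

First list Z and electron count for each: Si^4+: 10 e⁻, Z=14, Ge^4+: 28 e⁻, Z=32, Sn^4+: 46 e⁻, Z=50, In^3+: 46 e⁻, Z=49, Cd^2+: 46 e⁻, Z=48, Hg^2+: 78 e⁻, Z=80, Au^+: 78 e⁻, Z=79. Si^4+ < Ge^4+ (same group, period 3 vs 4); Ge^4+ < Sn^4+ (same group, 1 shell fewer); Sn^4+ < In^3+ (both 46 e⁻, Z=50>49); In^3+ < Cd^2+ (isoelectronic, higher Z=49 is smaller); Cd^2+ < Hg^2+ (same group, period 5 vs 6); Hg^2+ < Au^+ (isoelectronic, higher Z=80 is smaller).
Overall: Si^4+ < Ge^4+ < Sn^4+ < In^3+ < Cd^2+ < Hg^2+ < Au^+. Cd^2+ has 4 below it and 2 above. Count: 2.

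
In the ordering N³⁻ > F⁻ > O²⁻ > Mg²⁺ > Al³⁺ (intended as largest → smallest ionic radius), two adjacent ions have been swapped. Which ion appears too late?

O²⁻

Check each adjacent pair. F⁻ and O²⁻ are reversed: both have 10 electrons but Z(F)=9 > Z(O)=8, so F⁻ should be the smaller of the two. No other neighbouring pair contradicts the periodic trends, so O²⁻ is the ion listed too late.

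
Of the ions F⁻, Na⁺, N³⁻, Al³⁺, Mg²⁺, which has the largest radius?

All of these have 10 electrons (isoelectronic). With the same electron cloud, the ion with the most protons pulls it in tightest. Nuclear charges: Al³⁺ (Z=13), Mg²⁺ (Z=12), Na⁺ (Z=11), F⁻ (Z=9), N³⁻ (Z=7). Highest Z is smallest.

N³⁻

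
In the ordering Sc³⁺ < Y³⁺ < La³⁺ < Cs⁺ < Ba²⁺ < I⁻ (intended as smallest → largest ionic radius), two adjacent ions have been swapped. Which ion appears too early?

Compare adjacent ions: they are isoelectronic (54 e⁻) and Ba has more protons than Cs (56 vs 55), making Ba²⁺ smaller — yet in this increasing list Cs⁺ sits before Ba²⁺. Nothing else is reversed, so Cs⁺ should move one place to the right.

Cs⁺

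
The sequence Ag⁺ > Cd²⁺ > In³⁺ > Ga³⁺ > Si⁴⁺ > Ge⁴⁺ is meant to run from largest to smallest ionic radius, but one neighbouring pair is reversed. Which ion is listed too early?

Si⁴⁺

Compare adjacent ions: Si⁴⁺ and Ge⁴⁺ are in one column with the same charge; the lighter period-3 ion has one fewer shell and is smaller — yet in this decreasing list Si⁴⁺ sits before Ge⁴⁺. Nothing else is reversed, so Si⁴⁺ should move one place to the right.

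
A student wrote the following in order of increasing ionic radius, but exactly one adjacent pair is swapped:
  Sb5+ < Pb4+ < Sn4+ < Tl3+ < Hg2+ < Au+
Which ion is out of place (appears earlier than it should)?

Pb4+

Compare adjacent ions: Sn4+ and Pb4+ are in one column with the same charge; the lighter period-5 ion has one fewer shell and is smaller — yet in this increasing list Pb4+ sits before Sn4+. Nothing else is reversed, so Pb4+ should move one place to the right.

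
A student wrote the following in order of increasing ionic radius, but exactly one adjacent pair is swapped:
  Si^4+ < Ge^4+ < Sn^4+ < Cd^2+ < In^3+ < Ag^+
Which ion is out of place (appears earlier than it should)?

Cd^2+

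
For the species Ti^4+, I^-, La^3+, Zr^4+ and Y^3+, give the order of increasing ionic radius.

Ti^4+ < Zr^4+ < Y^3+ < La^3+ < I^-

Ti^4+ (Z=22, 18 e⁻), Zr^4+ (Z=40, 36 e⁻), Y^3+ (Z=39, 36 e⁻), La^3+ (Z=57, 54 e⁻), I^- (Z=53, 54 e⁻). Ti^4+ < Zr^4+ (same group, period 4 vs 5); Zr^4+ < Y^3+ (isoelectronic, higher Z=40 is smaller); Y^3+ < La^3+ (same group, 1 shell fewer); La^3+ < I^- (isoelectronic, higher Z=57 is smaller).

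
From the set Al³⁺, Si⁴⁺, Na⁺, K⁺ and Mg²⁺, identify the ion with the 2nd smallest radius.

Al³⁺

Si⁴⁺ has 10 e⁻ (Z=14), Al³⁺ has 10 e⁻ (Z=13), Mg²⁺ has 10 e⁻ (Z=12), Na⁺ has 10 e⁻ (Z=11), K⁺ has 18 e⁻ (Z=19). Si⁴⁺ < Al³⁺ (isoelectronic, higher Z=14 is smaller); Al³⁺ < Mg²⁺ (isoelectronic, higher Z=13 is smaller); Mg²⁺ < Na⁺ (both 10 e⁻, Z=12>11); Na⁺ < K⁺ (same group, period 3 vs 4).
So the order is Si⁴⁺ < Al³⁺ < Mg²⁺ < Na⁺ < K⁺; the 2nd-smallest ion is Al³⁺.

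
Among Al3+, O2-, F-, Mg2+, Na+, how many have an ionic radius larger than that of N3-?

All of these have 10 electrons (isoelectronic). With the same electron cloud, the ion with the most protons pulls it in tightest. Nuclear charges: Al3+ (Z=13), Mg2+ (Z=12), Na+ (Z=11), F- (Z=9), O2- (Z=8), N3- (Z=7). Highest Z is smallest.
Overall: Al3+ < Mg2+ < Na+ < F- < O2- < N3-. N3- has 5 below it and 0 above. Count: 0.

0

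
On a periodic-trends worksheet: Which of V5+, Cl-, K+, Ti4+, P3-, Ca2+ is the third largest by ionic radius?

K+

All of these have 18 electrons (isoelectronic). With the same electron cloud, the ion with the most protons pulls it in tightest. Nuclear charges: V5+ (Z=23), Ti4+ (Z=22), Ca2+ (Z=20), K+ (Z=19), Cl- (Z=17), P3- (Z=15). Highest Z is smallest.
That gives V5+ < Ti4+ < Ca2+ < K+ < Cl- < P3-. From the largest end, number 3 is K+.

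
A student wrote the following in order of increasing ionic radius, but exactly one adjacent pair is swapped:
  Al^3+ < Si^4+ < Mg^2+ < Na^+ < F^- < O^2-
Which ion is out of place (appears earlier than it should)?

The pair Al^3+, Si^4+ is the wrong way round — Si^4+ and Al^3+ share 10 electrons; the higher nuclear charge on Si (Z=14) contracts it more, so Si^4+ < Al^3+. All other adjacent pairs agree with periodic trends, so Al^3+ is the misplaced ion.

Al^3+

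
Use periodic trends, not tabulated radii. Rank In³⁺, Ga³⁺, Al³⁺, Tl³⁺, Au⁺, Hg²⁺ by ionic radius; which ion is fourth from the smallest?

Electron counts and nuclear charges: Al³⁺ (Z=13, 10 e⁻), Ga³⁺ (Z=31, 28 e⁻), In³⁺ (Z=49, 46 e⁻), Tl³⁺ (Z=81, 78 e⁻), Hg²⁺ (Z=80, 78 e⁻), Au⁺ (Z=79, 78 e⁻). Al³⁺ < Ga³⁺ (same group, period 3 vs 4); Ga³⁺ < In³⁺ (same group, period 4 vs 5); In³⁺ < Tl³⁺ (same group, 1 shell fewer); Tl³⁺ < Hg²⁺ (both 78 e⁻, Z=81>80); Hg²⁺ < Au⁺ (isoelectronic, higher Z=80 is smaller).
Ordering: Al³⁺ < Ga³⁺ < In³⁺ < Tl³⁺ < Hg²⁺ < Au⁺. The fourth smallest is Tl³⁺.

Tl³⁺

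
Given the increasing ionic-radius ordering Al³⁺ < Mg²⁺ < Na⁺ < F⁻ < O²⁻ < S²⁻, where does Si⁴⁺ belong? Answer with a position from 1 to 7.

Electron counts and nuclear charges: Si⁴⁺ (Z=14, 10 e⁻), Al³⁺ (Z=13, 10 e⁻), Mg²⁺ (Z=12, 10 e⁻), Na⁺ (Z=11, 10 e⁻), F⁻ (Z=9, 10 e⁻), O²⁻ (Z=8, 10 e⁻), S²⁻ (Z=16, 18 e⁻). Si⁴⁺ < Al³⁺ (isoelectronic, higher Z=14 is smaller); Al³⁺ < Mg²⁺ (isoelectronic, higher Z=13 is smaller); Mg²⁺ < Na⁺ (both 10 e⁻, Z=12>11); Na⁺ < F⁻ (both 10 e⁻, Z=11>9); F⁻ < O²⁻ (both 10 e⁻, Z=9>8); O²⁻ < S²⁻ (same group, 1 shell fewer).
With Si⁴⁺ included the full order is Si⁴⁺ < Al³⁺ < Mg²⁺ < Na⁺ < F⁻ < O²⁻ < S²⁻, so it takes position 1.

1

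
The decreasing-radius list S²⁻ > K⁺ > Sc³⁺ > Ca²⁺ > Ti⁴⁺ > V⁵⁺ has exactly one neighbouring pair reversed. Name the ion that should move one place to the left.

Ca²⁺

Scanning neighbour by neighbour, only Sc³⁺/Ca²⁺ violates a trend: they are isoelectronic (18 e⁻) and Sc has more protons than Ca (21 vs 20), making Sc³⁺ smaller. That makes Ca²⁺ the one sitting a position late relative to where it belongs.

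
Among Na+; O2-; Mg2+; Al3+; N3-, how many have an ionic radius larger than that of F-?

These species are isoelectronic with 10 electrons. The only difference is the number of protons: Al3+ (Z=13), Mg2+ (Z=12), Na+ (Z=11), F- (Z=9), O2- (Z=8), N3- (Z=7). The strongest nuclear pull (Al3+) gives the smallest ion.
Overall: Al3+ < Mg2+ < Na+ < F- < O2- < N3-. F- has 3 below it and 2 above. So 2 are larger.

2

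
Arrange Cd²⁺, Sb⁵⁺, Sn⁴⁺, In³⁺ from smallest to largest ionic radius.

Sb⁵⁺ < Sn⁴⁺ < In³⁺ < Cd²⁺

These species are isoelectronic with 46 electrons. The only difference is the number of protons: Sb⁵⁺ (Z=51), Sn⁴⁺ (Z=50), In³⁺ (Z=49), Cd²⁺ (Z=48). The strongest nuclear pull (Sb⁵⁺) gives the smallest ion.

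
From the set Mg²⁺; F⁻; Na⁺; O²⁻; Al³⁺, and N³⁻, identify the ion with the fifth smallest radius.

O²⁻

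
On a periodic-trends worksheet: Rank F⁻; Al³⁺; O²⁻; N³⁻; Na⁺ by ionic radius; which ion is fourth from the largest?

Each ion has 10 electrons. The ranking follows nuclear charge in reverse — greater Z gives a smaller radius. Al³⁺ (Z=13), Na⁺ (Z=11), F⁻ (Z=9), O²⁻ (Z=8), N³⁻ (Z=7).
Full ascending order: Al³⁺ < Na⁺ < F⁻ < O²⁻ < N³⁻. Counting from the largest, position 4 is Na⁺.

Na⁺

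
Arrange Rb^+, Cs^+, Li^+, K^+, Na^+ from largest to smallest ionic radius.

Cs^+ > Rb^+ > K^+ > Na^+ > Li^+

These ions sit in one column with identical charge. Each step down the periodic table adds a principal shell, increasing the radius.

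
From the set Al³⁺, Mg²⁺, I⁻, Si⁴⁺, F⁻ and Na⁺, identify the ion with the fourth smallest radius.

Na⁺

Electron counts and nuclear charges: Si⁴⁺ (Z=14, 10 e⁻), Al³⁺ (Z=13, 10 e⁻), Mg²⁺ (Z=12, 10 e⁻), Na⁺ (Z=11, 10 e⁻), F⁻ (Z=9, 10 e⁻), I⁻ (Z=53, 54 e⁻). Si⁴⁺ < Al³⁺ (isoelectronic, higher Z=14 is smaller); Al³⁺ < Mg²⁺ (isoelectronic, higher Z=13 is smaller); Mg²⁺ < Na⁺ (both 10 e⁻, Z=12>11); Na⁺ < F⁻ (isoelectronic, higher Z=11 is smaller); F⁻ < I⁻ (same group, period 2 vs 5).
That gives Si⁴⁺ < Al³⁺ < Mg²⁺ < Na⁺ < F⁻ < I⁻. From the smallest end, number 4 is Na⁺.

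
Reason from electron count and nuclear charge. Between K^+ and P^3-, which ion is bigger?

Isoelectronic series (18 e⁻ each). Size is set by nuclear charge: more protons means a smaller ion. K^+ (Z=19), P^3- (Z=15).

P^3-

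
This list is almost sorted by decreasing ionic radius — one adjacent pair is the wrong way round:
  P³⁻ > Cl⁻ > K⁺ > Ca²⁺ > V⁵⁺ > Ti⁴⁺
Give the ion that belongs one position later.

V⁵⁺

The pair V⁵⁺, Ti⁴⁺ is the wrong way round — they are isoelectronic (18 e⁻) and V has more protons than Ti (23 vs 22), making V⁵⁺ smaller. All other adjacent pairs agree with periodic trends, so V⁵⁺ is the misplaced ion.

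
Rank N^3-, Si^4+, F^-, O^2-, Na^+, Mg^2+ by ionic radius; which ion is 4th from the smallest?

Each ion has 10 electrons. The ranking follows nuclear charge in reverse — greater Z gives a smaller radius. Si^4+ (Z=14), Mg^2+ (Z=12), Na^+ (Z=11), F^- (Z=9), O^2- (Z=8), N^3- (Z=7).
Full ascending order: Si^4+ < Mg^2+ < Na^+ < F^- < O^2- < N^3-. Counting from the smallest, position 4 is F^-.

F^-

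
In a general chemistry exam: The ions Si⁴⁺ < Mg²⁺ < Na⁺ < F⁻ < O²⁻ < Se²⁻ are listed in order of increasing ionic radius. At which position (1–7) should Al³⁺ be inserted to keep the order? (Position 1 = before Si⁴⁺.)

Electron counts and nuclear charges: Si⁴⁺ has 10 e⁻ (Z=14), Al³⁺ has 10 e⁻ (Z=13), Mg²⁺ has 10 e⁻ (Z=12), Na⁺ has 10 e⁻ (Z=11), F⁻ has 10 e⁻ (Z=9), O²⁻ has 10 e⁻ (Z=8), Se²⁻ has 36 e⁻ (Z=34). Si⁴⁺ < Al³⁺ (both 10 e⁻, Z=14>13); Al³⁺ < Mg²⁺ (both 10 e⁻, Z=13>12); Mg²⁺ < Na⁺ (isoelectronic, higher Z=12 is smaller); Na⁺ < F⁻ (isoelectronic, higher Z=11 is smaller); F⁻ < O²⁻ (both 10 e⁻, Z=9>8); O²⁻ < Se²⁻ (same group, period 2 vs 4).
With Al³⁺ included the full order is Si⁴⁺ < Al³⁺ < Mg²⁺ < Na⁺ < F⁻ < O²⁻ < Se²⁻, so it takes position 2.

2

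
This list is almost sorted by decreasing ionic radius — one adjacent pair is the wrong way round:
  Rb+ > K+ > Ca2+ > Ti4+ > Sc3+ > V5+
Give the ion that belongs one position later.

Ti4+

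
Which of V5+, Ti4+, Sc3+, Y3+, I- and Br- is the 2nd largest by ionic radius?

Br-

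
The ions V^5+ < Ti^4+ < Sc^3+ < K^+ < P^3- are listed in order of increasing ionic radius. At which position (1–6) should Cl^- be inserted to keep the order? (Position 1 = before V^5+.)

Each ion has 18 electrons. The ranking follows nuclear charge in reverse — greater Z gives a smaller radius. V^5+ (Z=23), Ti^4+ (Z=22), Sc^3+ (Z=21), K^+ (Z=19), Cl^- (Z=17), P^3- (Z=15).
Merged order: V^5+ < Ti^4+ < Sc^3+ < K^+ < Cl^- < P^3- — Cl^- is number 5.

5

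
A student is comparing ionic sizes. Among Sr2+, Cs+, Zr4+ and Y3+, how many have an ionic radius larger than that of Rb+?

1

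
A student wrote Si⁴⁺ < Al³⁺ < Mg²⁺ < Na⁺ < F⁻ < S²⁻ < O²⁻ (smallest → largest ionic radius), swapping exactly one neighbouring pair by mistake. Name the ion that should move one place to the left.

O²⁻

Compare adjacent ions: O²⁻ and S²⁻ are in one column with the same charge; the lighter period-2 ion has one fewer shell and is smaller — yet in this increasing list S²⁻ sits before O²⁻. Nothing else is reversed, so O²⁻ should move one place to the left.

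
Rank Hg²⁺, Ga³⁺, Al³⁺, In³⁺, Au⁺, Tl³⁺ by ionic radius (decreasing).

Work out protons and electrons: Al³⁺ has 10 e⁻ (Z=13), Ga³⁺ has 28 e⁻ (Z=31), In³⁺ has 46 e⁻ (Z=49), Tl³⁺ has 78 e⁻ (Z=81), Hg²⁺ has 78 e⁻ (Z=80), Au⁺ has 78 e⁻ (Z=79). Al³⁺ < Ga³⁺ (same group, 1 shell fewer); Ga³⁺ < In³⁺ (same group, period 4 vs 5); In³⁺ < Tl³⁺ (same group, 1 shell fewer); Tl³⁺ < Hg²⁺ (isoelectronic, higher Z=81 is smaller); Hg²⁺ < Au⁺ (isoelectronic, higher Z=80 is smaller).

Au⁺ > Hg²⁺ > Tl³⁺ > In³⁺ > Ga³⁺ > Al³⁺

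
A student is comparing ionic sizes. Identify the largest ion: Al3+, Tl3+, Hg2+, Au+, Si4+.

Au+

Work out protons and electrons: Si4+ has 10 e⁻ (Z=14), Al3+ has 10 e⁻ (Z=13), Tl3+ has 78 e⁻ (Z=81), Hg2+ has 78 e⁻ (Z=80), Au+ has 78 e⁻ (Z=79). Si4+ < Al3+ (both 10 e⁻, Z=14>13); Al3+ < Tl3+ (same group, period 3 vs 6); Tl3+ < Hg2+ (both 78 e⁻, Z=81>80); Hg2+ < Au+ (isoelectronic, higher Z=80 is smaller).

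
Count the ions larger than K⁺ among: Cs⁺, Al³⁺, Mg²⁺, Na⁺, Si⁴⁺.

Work out protons and electrons: Si⁴⁺ (Z=14, 10 e⁻), Al³⁺ (Z=13, 10 e⁻), Mg²⁺ (Z=12, 10 e⁻), Na⁺ (Z=11, 10 e⁻), K⁺ (Z=19, 18 e⁻), Cs⁺ (Z=55, 54 e⁻). Si⁴⁺ < Al³⁺ (isoelectronic, higher Z=14 is smaller); Al³⁺ < Mg²⁺ (isoelectronic, higher Z=13 is smaller); Mg²⁺ < Na⁺ (both 10 e⁻, Z=12>11); Na⁺ < K⁺ (same group, period 3 vs 4); K⁺ < Cs⁺ (same group, 2 shells fewer).
Overall: Si⁴⁺ < Al³⁺ < Mg²⁺ < Na⁺ < K⁺ < Cs⁺. K⁺ has 4 below it and 1 above. That's 1.

1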